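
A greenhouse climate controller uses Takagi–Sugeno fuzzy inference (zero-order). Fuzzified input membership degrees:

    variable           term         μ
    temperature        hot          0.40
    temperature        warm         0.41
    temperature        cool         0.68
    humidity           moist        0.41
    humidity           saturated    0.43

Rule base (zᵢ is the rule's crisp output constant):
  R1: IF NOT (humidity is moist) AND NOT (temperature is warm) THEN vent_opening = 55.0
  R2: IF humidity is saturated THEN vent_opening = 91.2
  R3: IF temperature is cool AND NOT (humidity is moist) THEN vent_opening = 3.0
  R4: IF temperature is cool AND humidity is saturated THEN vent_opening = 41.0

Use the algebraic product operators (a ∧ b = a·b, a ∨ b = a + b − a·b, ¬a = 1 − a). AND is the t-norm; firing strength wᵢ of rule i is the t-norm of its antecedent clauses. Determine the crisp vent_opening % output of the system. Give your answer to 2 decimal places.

48.62

R1 (z=55.0): ¬moist=1−0.41=0.59, ¬warm=1−0.41=0.59; AND[a·b] → w = 0.3481
R2 (z=91.2): saturated=0.43 → w = 0.4300
R3 (z=3.0): cool=0.68, ¬moist=1−0.41=0.59; AND[a·b] → w = 0.4012
R4 (z=41.0): cool=0.68, saturated=0.43; AND[a·b] → w = 0.2924
Weighted average = (0.3481·55.0 + 0.4300·91.2 + 0.4012·3.0 + 0.2924·41.0) / (0.3481 + 0.4300 + 0.4012 + 0.2924)
  = 71.5535 / 1.4717 = 48.62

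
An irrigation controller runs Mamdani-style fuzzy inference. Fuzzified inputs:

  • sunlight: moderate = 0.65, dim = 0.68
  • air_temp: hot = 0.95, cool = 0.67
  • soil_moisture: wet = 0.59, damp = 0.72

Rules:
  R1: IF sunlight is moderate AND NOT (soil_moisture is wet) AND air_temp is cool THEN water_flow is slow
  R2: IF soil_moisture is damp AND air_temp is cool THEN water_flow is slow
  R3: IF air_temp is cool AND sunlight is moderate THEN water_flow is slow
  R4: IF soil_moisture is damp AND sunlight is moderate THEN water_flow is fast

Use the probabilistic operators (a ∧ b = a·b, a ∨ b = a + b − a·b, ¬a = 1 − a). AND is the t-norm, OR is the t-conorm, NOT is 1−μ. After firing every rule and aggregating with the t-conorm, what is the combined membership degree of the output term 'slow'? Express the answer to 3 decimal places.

R1: moderate=0.65, ¬wet=1−0.59=0.41, cool=0.67; AND[a·b] → w = 0.1786
R2: damp=0.72, cool=0.67; AND[a·b] → w = 0.4824
R3: cool=0.67, moderate=0.65; AND[a·b] → w = 0.4355
R4: damp=0.72, moderate=0.65; AND[a·b] → w = 0.4680
Rules with consequent 'slow': {R1, R2, R3} → strengths 0.1786, 0.4824, 0.4355
Aggregate via t-conorm [a + b − a·b]: 0.7600

0.760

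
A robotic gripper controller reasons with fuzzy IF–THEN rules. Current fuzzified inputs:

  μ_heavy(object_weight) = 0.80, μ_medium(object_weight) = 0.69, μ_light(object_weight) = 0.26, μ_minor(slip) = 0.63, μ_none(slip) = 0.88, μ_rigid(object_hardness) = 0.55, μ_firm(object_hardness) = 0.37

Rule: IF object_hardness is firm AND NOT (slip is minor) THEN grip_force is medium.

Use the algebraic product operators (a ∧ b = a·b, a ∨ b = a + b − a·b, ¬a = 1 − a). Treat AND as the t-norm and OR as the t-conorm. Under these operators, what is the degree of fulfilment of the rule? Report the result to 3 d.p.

0.137

firing strength: firm=0.37, ¬minor=1−0.63=0.37; AND[a·b] → w = 0.1369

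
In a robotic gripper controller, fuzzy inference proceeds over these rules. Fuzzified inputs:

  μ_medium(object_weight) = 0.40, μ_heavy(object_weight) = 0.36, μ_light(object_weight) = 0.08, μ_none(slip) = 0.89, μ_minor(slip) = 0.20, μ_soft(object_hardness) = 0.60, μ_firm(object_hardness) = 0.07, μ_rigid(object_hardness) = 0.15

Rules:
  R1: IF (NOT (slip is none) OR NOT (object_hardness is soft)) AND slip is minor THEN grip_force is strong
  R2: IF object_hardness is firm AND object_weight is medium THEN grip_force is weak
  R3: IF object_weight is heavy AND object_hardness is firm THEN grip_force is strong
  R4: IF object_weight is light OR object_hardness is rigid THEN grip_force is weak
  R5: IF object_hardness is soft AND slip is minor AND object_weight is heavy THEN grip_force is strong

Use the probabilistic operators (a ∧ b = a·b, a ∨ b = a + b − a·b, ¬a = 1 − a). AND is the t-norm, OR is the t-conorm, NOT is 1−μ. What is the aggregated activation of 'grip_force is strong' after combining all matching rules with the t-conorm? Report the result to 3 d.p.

0.154

R1: (¬none=1−0.89=0.11 OR ¬soft=1−0.60=0.40) = 0.4660; AND[a·b] with minor=0.20 → w = 0.0932
R2: firm=0.07, medium=0.40; AND[a·b] → w = 0.0280
R3: heavy=0.36, firm=0.07; AND[a·b] → w = 0.0252
R4: light=0.08, rigid=0.15; OR[a + b − a·b] → w = 0.2180
R5: soft=0.60, minor=0.20, heavy=0.36; AND[a·b] → w = 0.0432
Rules with consequent 'strong': {R1, R3, R5} → strengths 0.0932, 0.0252, 0.0432
Aggregate via t-conorm [a + b − a·b]: 0.1542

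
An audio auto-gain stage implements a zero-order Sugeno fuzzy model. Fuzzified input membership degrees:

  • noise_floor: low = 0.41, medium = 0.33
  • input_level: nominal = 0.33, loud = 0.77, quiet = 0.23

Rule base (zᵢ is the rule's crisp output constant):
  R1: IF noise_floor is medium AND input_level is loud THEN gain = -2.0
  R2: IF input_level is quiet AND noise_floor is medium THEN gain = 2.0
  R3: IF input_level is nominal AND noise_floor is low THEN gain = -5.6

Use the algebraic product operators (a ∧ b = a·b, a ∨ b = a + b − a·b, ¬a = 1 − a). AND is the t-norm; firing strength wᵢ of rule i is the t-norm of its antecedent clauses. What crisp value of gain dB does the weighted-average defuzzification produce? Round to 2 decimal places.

R1 (z=-2.0): medium=0.33, loud=0.77; AND[a·b] → w = 0.2541
R2 (z=2.0): quiet=0.23, medium=0.33; AND[a·b] → w = 0.0759
R3 (z=-5.6): nominal=0.33, low=0.41; AND[a·b] → w = 0.1353
Weighted average = (0.2541·-2.0 + 0.0759·2.0 + 0.1353·-5.6) / (0.2541 + 0.0759 + 0.1353)
  = -1.1141 / 0.4653 = -2.39

-2.39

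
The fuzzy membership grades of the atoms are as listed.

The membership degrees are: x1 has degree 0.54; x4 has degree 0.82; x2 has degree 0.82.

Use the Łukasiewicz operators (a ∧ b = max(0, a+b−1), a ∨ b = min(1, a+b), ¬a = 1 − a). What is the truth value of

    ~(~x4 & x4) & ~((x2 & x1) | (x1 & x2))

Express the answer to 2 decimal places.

~x4 = 1 − 0.82 = 0.18
~x4 & x4 = max(0, a+b−1) on (0.18, 0.82) = 0.00
~(~x4 & x4) = 1 − 0.00 = 1.00
x2 & x1 = max(0, a+b−1) on (0.82, 0.54) = 0.36
x1 & x2 = max(0, a+b−1) on (0.54, 0.82) = 0.36
(x2 & x1) | (x1 & x2) = min(1, a+b) on (0.36, 0.36) = 0.72
~((x2 & x1) | (x1 & x2)) = 1 − 0.72 = 0.28
~(~x4 & x4) & ~((x2 & x1) | (x1 & x2)) = max(0, a+b−1) on (1.00, 0.28) = 0.28

0.28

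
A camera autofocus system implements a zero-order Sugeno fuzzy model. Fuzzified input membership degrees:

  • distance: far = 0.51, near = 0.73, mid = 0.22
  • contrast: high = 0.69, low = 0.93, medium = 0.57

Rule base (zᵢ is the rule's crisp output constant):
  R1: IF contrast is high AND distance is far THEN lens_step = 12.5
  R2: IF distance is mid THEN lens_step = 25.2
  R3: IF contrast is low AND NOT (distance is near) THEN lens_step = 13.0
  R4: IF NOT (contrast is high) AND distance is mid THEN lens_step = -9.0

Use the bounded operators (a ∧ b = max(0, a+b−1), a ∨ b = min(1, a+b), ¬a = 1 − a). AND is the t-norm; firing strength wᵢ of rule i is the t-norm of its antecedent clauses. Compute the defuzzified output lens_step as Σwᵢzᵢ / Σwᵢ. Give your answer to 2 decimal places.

R1 (z=12.5): high=0.69, far=0.51; AND[max(0, a+b−1)] → w = 0.20
R2 (z=25.2): mid=0.22 → w = 0.22
R3 (z=13.0): low=0.93, ¬near=1−0.73=0.27; AND[max(0, a+b−1)] → w = 0.20
R4 (z=-9.0): ¬high=1−0.69=0.31, mid=0.22; AND[max(0, a+b−1)] → w = 0.00
Weighted average = (0.20·12.5 + 0.22·25.2 + 0.20·13.0 + 0.00·-9.0) / (0.20 + 0.22 + 0.20 + 0.00)
  = 10.6440 / 0.6200 = 17.17

17.17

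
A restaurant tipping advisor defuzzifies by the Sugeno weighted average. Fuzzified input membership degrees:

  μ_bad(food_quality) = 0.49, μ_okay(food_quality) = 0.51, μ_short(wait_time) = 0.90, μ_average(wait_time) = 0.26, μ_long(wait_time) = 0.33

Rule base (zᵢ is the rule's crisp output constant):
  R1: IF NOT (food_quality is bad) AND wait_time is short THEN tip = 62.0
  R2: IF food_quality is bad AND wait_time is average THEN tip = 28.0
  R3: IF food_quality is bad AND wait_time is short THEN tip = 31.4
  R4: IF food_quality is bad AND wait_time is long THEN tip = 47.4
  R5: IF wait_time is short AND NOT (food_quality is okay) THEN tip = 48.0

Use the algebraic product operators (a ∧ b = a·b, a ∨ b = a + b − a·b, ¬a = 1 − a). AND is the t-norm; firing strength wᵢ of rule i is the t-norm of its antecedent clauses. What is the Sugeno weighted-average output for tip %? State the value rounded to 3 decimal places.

45.829

R1 (z=62.0): ¬bad=1−0.49=0.51, short=0.90; AND[a·b] → w = 0.4590
R2 (z=28.0): bad=0.49, average=0.26; AND[a·b] → w = 0.1274
R3 (z=31.4): bad=0.49, short=0.90; AND[a·b] → w = 0.4410
R4 (z=47.4): bad=0.49, long=0.33; AND[a·b] → w = 0.1617
R5 (z=48.0): short=0.90, ¬okay=1−0.51=0.49; AND[a·b] → w = 0.4410
Weighted average = (0.4590·62.0 + 0.1274·28.0 + 0.4410·31.4 + 0.1617·47.4 + 0.4410·48.0) / (0.4590 + 0.1274 + 0.4410 + 0.1617 + 0.4410)
  = 74.7052 / 1.6301 = 45.829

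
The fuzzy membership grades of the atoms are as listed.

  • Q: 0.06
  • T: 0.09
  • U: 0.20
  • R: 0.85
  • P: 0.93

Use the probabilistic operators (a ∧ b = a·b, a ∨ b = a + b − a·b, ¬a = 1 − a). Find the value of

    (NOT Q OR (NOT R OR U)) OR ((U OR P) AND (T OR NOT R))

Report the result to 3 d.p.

NOT Q = 1 − 0.0600 = 0.9400
NOT R = 1 − 0.8500 = 0.1500
NOT R OR U = a + b − a·b on (0.1500, 0.2000) = 0.3200
NOT Q OR (NOT R OR U) = a + b − a·b on (0.9400, 0.3200) = 0.9592
U OR P = a + b − a·b on (0.2000, 0.9300) = 0.9440
NOT R = 1 − 0.8500 = 0.1500
T OR NOT R = a + b − a·b on (0.0900, 0.1500) = 0.2265
(U OR P) AND (T OR NOT R) = a·b on (0.9440, 0.2265) = 0.2138
(NOT Q OR (NOT R OR U)) OR ((U OR P) AND (T OR NOT R)) = a + b − a·b on (0.9592, 0.2138) = 0.9679

0.968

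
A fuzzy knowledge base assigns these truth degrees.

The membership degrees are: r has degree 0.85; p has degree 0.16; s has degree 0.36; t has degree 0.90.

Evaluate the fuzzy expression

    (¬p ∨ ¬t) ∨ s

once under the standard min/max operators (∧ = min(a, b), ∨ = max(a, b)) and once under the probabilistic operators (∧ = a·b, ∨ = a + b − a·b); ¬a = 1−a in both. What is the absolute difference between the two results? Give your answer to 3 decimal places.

0.068

Under standard min/max:
  ¬p = 1 − 0.16 = 0.84
  ¬t = 1 − 0.90 = 0.10
  ¬p ∨ ¬t = max(a, b) on (0.84, 0.10) = 0.84
  (¬p ∨ ¬t) ∨ s = max(a, b) on (0.84, 0.36) = 0.84
  → value = 0.8400
Under probabilistic:
  ¬p = 1 − 0.1600 = 0.8400
  ¬t = 1 − 0.9000 = 0.1000
  ¬p ∨ ¬t = a + b − a·b on (0.8400, 0.1000) = 0.8560
  (¬p ∨ ¬t) ∨ s = a + b − a·b on (0.8560, 0.3600) = 0.9078
  → value = 0.9078
|0.8400 − 0.9078| = 0.068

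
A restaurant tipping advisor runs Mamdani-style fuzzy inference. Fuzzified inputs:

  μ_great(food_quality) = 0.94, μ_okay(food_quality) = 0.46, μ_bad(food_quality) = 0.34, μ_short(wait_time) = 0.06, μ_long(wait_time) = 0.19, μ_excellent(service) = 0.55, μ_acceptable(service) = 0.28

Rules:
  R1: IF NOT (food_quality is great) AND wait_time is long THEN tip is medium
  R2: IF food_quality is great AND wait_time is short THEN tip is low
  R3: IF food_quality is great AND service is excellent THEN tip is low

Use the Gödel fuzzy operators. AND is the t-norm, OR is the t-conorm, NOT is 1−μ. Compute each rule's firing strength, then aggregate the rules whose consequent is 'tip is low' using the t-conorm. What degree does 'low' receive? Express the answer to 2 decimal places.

R1: ¬great=1−0.94=0.06, long=0.19; AND[min(a, b)] → w = 0.06
R2: great=0.94, short=0.06; AND[min(a, b)] → w = 0.06
R3: great=0.94, excellent=0.55; AND[min(a, b)] → w = 0.55
Rules with consequent 'low': {R2, R3} → strengths 0.06, 0.55
Aggregate via t-conorm [max(a, b)]: 0.55

0.55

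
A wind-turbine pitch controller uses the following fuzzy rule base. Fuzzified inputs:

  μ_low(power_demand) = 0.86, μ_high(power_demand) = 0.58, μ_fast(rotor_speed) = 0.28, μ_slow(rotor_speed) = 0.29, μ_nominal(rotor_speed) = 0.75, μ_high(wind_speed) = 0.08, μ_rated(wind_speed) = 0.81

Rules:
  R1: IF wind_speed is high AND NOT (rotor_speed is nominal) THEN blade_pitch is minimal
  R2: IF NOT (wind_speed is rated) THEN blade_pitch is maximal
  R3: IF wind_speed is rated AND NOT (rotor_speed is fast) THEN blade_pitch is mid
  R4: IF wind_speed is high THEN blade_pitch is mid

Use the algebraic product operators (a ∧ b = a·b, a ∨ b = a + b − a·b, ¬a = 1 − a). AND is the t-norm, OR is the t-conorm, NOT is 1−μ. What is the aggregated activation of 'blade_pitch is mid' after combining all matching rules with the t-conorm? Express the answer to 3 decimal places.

0.617

R1: high=0.08, ¬nominal=1−0.75=0.25; AND[a·b] → w = 0.0200
R2: ¬rated=1−0.81=0.19 → w = 0.1900
R3: rated=0.81, ¬fast=1−0.28=0.72; AND[a·b] → w = 0.5832
R4: high=0.08 → w = 0.0800
Rules with consequent 'mid': {R3, R4} → strengths 0.5832, 0.0800
Aggregate via t-conorm [a + b − a·b]: 0.6165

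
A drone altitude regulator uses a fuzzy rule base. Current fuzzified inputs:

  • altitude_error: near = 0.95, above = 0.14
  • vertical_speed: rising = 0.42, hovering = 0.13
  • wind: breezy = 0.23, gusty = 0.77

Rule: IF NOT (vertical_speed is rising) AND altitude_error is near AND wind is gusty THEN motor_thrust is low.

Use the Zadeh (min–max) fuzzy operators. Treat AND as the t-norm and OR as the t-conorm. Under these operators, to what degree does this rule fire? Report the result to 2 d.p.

0.58

firing strength: ¬rising=1−0.42=0.58, near=0.95, gusty=0.77; AND[min(a, b)] → w = 0.58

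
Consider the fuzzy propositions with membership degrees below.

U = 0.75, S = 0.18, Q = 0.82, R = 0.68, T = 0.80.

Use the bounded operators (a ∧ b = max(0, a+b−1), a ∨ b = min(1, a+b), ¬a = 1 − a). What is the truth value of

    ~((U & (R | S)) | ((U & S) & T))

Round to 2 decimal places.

0.39

R | S = min(1, a+b) on (0.68, 0.18) = 0.86
U & (R | S) = max(0, a+b−1) on (0.75, 0.86) = 0.61
U & S = max(0, a+b−1) on (0.75, 0.18) = 0.00
(U & S) & T = max(0, a+b−1) on (0.00, 0.80) = 0.00
(U & (R | S)) | ((U & S) & T) = min(1, a+b) on (0.61, 0.00) = 0.61
~((U & (R | S)) | ((U & S) & T)) = 1 − 0.61 = 0.39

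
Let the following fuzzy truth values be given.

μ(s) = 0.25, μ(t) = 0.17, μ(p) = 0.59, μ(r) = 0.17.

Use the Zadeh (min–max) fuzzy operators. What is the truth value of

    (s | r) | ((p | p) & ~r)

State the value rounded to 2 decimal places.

s | r = max(a, b) on (0.25, 0.17) = 0.25
p | p = max(a, b) on (0.59, 0.59) = 0.59
~r = 1 − 0.17 = 0.83
(p | p) & ~r = min(a, b) on (0.59, 0.83) = 0.59
(s | r) | ((p | p) & ~r) = max(a, b) on (0.25, 0.59) = 0.59

0.59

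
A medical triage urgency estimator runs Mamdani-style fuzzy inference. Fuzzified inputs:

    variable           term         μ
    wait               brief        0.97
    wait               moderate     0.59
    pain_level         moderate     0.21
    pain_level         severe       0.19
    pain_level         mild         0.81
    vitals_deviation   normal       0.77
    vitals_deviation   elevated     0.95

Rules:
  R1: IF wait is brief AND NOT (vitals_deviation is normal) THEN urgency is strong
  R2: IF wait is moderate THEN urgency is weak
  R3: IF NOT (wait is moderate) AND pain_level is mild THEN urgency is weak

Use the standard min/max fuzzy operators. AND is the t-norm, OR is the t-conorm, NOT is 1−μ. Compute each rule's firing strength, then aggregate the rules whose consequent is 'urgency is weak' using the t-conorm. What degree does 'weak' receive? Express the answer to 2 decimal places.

0.59

R1: brief=0.97, ¬normal=1−0.77=0.23; AND[min(a, b)] → w = 0.23
R2: moderate=0.59 → w = 0.59
R3: ¬moderate=1−0.59=0.41, mild=0.81; AND[min(a, b)] → w = 0.41
Rules with consequent 'weak': {R2, R3} → strengths 0.59, 0.41
Aggregate via t-conorm [max(a, b)]: 0.59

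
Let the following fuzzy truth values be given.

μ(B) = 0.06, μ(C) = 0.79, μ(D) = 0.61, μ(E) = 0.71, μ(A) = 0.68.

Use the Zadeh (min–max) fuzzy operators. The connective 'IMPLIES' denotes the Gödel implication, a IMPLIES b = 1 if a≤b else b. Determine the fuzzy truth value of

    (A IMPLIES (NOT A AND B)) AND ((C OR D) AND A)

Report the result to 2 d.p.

NOT A = 1 − 0.68 = 0.32
NOT A AND B = min(a, b) on (0.32, 0.06) = 0.06
A IMPLIES (NOT A AND B)  [Gödel: 1 if a≤b else b] with a=0.68, b=0.06 → 0.06
C OR D = max(a, b) on (0.79, 0.61) = 0.79
(C OR D) AND A = min(a, b) on (0.79, 0.68) = 0.68
(A IMPLIES (NOT A AND B)) AND ((C OR D) AND A) = min(a, b) on (0.06, 0.68) = 0.06

0.06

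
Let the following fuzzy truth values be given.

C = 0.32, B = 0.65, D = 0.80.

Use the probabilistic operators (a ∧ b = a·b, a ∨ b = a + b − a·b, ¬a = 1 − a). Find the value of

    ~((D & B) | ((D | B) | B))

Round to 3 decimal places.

0.012

D & B = a·b on (0.8000, 0.6500) = 0.5200
D | B = a + b − a·b on (0.8000, 0.6500) = 0.9300
(D | B) | B = a + b − a·b on (0.9300, 0.6500) = 0.9755
(D & B) | ((D | B) | B) = a + b − a·b on (0.5200, 0.9755) = 0.9882
~((D & B) | ((D | B) | B)) = 1 − 0.9882 = 0.0118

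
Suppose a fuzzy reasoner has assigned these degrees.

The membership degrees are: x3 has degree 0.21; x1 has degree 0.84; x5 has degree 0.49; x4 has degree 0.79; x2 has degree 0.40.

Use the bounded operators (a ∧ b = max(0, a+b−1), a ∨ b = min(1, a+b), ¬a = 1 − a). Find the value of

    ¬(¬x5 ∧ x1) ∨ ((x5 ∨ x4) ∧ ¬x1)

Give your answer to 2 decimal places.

0.81

¬x5 = 1 − 0.49 = 0.51
¬x5 ∧ x1 = max(0, a+b−1) on (0.51, 0.84) = 0.35
¬(¬x5 ∧ x1) = 1 − 0.35 = 0.65
x5 ∨ x4 = min(1, a+b) on (0.49, 0.79) = 1.00
¬x1 = 1 − 0.84 = 0.16
(x5 ∨ x4) ∧ ¬x1 = max(0, a+b−1) on (1.00, 0.16) = 0.16
¬(¬x5 ∧ x1) ∨ ((x5 ∨ x4) ∧ ¬x1) = min(1, a+b) on (0.65, 0.16) = 0.81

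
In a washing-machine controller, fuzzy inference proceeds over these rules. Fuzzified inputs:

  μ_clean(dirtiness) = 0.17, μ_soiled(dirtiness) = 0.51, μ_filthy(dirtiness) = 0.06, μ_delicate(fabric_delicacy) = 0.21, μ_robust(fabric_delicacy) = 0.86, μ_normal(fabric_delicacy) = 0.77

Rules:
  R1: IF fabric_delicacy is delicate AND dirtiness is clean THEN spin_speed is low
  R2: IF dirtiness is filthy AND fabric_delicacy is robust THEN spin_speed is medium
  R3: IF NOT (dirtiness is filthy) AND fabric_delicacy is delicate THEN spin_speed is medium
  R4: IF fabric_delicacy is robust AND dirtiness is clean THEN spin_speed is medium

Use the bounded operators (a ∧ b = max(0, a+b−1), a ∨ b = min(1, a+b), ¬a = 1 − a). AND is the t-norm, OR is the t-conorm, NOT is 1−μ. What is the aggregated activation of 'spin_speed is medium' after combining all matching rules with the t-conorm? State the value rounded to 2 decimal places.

R1: delicate=0.21, clean=0.17; AND[max(0, a+b−1)] → w = 0.00
R2: filthy=0.06, robust=0.86; AND[max(0, a+b−1)] → w = 0.00
R3: ¬filthy=1−0.06=0.94, delicate=0.21; AND[max(0, a+b−1)] → w = 0.15
R4: robust=0.86, clean=0.17; AND[max(0, a+b−1)] → w = 0.03
Rules with consequent 'medium': {R2, R3, R4} → strengths 0.00, 0.15, 0.03
Aggregate via t-conorm [min(1, a+b)]: 0.18

0.18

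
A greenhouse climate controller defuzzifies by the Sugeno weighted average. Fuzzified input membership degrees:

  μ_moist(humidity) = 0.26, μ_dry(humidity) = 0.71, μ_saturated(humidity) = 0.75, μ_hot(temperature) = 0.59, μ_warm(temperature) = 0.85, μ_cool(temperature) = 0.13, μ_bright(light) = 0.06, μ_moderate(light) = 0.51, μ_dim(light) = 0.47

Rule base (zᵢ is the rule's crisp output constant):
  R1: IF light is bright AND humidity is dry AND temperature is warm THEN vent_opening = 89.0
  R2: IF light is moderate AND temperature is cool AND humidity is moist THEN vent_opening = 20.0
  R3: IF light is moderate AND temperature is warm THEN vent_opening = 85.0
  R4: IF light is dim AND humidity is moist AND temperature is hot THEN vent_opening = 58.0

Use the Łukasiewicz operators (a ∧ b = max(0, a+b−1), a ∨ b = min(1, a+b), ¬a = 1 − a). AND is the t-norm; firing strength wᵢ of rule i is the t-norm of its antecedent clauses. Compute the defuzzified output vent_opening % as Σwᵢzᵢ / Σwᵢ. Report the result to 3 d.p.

85.000

R1 (z=89.0): bright=0.06, dry=0.71, warm=0.85; AND[max(0, a+b−1)] → w = 0.00
R2 (z=20.0): moderate=0.51, cool=0.13, moist=0.26; AND[max(0, a+b−1)] → w = 0.00
R3 (z=85.0): moderate=0.51, warm=0.85; AND[max(0, a+b−1)] → w = 0.36
R4 (z=58.0): dim=0.47, moist=0.26, hot=0.59; AND[max(0, a+b−1)] → w = 0.00
Weighted average = (0.00·89.0 + 0.00·20.0 + 0.36·85.0 + 0.00·58.0) / (0.00 + 0.00 + 0.36 + 0.00)
  = 30.6000 / 0.3600 = 85.000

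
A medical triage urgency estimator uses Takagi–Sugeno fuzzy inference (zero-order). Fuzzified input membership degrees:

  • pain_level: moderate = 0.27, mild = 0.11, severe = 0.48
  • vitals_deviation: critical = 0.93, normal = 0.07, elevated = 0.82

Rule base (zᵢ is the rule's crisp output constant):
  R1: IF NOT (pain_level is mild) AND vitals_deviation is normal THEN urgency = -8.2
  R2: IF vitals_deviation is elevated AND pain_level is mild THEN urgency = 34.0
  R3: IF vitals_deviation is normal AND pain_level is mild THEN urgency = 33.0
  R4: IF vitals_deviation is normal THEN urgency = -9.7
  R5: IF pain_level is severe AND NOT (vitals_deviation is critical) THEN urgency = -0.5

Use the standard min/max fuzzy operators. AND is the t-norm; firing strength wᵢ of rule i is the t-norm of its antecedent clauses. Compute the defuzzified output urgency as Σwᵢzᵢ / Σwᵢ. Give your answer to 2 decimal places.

12.21

R1 (z=-8.2): ¬mild=1−0.11=0.89, normal=0.07; AND[min(a, b)] → w = 0.07
R2 (z=34.0): elevated=0.82, mild=0.11; AND[min(a, b)] → w = 0.11
R3 (z=33.0): normal=0.07, mild=0.11; AND[min(a, b)] → w = 0.07
R4 (z=-9.7): normal=0.07 → w = 0.07
R5 (z=-0.5): severe=0.48, ¬critical=1−0.93=0.07; AND[min(a, b)] → w = 0.07
Weighted average = (0.07·-8.2 + 0.11·34.0 + 0.07·33.0 + 0.07·-9.7 + 0.07·-0.5) / (0.07 + 0.11 + 0.07 + 0.07 + 0.07)
  = 4.7620 / 0.3900 = 12.21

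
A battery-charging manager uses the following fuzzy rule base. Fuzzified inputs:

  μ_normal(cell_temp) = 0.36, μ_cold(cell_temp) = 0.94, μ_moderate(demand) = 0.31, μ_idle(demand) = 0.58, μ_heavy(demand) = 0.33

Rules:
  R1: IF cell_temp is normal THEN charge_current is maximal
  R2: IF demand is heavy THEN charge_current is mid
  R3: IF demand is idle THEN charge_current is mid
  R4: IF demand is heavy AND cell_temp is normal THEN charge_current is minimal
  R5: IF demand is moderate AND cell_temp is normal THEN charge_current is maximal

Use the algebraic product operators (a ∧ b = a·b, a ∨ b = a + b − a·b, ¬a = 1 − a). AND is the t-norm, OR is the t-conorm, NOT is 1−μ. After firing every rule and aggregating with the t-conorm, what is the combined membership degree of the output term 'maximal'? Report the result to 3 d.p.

0.431

R1: normal=0.36 → w = 0.3600
R2: heavy=0.33 → w = 0.3300
R3: idle=0.58 → w = 0.5800
R4: heavy=0.33, normal=0.36; AND[a·b] → w = 0.1188
R5: moderate=0.31, normal=0.36; AND[a·b] → w = 0.1116
Rules with consequent 'maximal': {R1, R5} → strengths 0.3600, 0.1116
Aggregate via t-conorm [a + b − a·b]: 0.4314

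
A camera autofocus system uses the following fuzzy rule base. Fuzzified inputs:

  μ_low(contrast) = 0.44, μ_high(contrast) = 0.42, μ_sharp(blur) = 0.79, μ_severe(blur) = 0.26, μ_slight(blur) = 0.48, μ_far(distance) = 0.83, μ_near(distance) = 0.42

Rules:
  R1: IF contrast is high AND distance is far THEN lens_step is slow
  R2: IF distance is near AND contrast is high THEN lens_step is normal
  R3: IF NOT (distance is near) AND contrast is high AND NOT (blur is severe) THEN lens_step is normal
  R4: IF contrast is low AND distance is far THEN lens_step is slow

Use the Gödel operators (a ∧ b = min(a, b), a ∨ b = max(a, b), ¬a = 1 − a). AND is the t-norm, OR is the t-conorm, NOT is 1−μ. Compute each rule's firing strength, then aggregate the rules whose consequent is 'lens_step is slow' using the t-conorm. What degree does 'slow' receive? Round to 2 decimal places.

R1: high=0.42, far=0.83; AND[min(a, b)] → w = 0.42
R2: near=0.42, high=0.42; AND[min(a, b)] → w = 0.42
R3: ¬near=1−0.42=0.58, high=0.42, ¬severe=1−0.26=0.74; AND[min(a, b)] → w = 0.42
R4: low=0.44, far=0.83; AND[min(a, b)] → w = 0.44
Rules with consequent 'slow': {R1, R4} → strengths 0.42, 0.44
Aggregate via t-conorm [max(a, b)]: 0.44

0.44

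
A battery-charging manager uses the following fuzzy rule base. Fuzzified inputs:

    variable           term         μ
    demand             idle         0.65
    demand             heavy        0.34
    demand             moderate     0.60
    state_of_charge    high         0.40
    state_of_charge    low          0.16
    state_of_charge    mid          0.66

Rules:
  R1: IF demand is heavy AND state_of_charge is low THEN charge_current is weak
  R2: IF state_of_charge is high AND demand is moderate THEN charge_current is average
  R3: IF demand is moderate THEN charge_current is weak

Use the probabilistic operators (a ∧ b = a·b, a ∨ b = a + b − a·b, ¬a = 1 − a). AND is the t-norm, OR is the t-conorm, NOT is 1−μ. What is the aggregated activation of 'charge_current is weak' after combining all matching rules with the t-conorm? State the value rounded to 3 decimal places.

R1: heavy=0.34, low=0.16; AND[a·b] → w = 0.0544
R2: high=0.40, moderate=0.60; AND[a·b] → w = 0.2400
R3: moderate=0.60 → w = 0.6000
Rules with consequent 'weak': {R1, R3} → strengths 0.0544, 0.6000
Aggregate via t-conorm [a + b − a·b]: 0.6218

0.622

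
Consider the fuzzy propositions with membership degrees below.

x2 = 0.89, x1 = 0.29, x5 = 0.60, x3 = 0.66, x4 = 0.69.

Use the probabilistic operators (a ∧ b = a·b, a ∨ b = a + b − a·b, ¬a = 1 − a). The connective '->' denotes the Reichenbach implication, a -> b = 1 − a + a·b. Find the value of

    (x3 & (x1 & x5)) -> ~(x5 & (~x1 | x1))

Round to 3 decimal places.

x1 & x5 = a·b on (0.2900, 0.6000) = 0.1740
x3 & (x1 & x5) = a·b on (0.6600, 0.1740) = 0.1148
~x1 = 1 − 0.2900 = 0.7100
~x1 | x1 = a + b − a·b on (0.7100, 0.2900) = 0.7941
x5 & (~x1 | x1) = a·b on (0.6000, 0.7941) = 0.4765
~(x5 & (~x1 | x1)) = 1 − 0.4765 = 0.5235
(x3 & (x1 & x5)) -> ~(x5 & (~x1 | x1))  [Reichenbach: 1 − a + a·b] with a=0.1148, b=0.5235 → 0.9453

0.945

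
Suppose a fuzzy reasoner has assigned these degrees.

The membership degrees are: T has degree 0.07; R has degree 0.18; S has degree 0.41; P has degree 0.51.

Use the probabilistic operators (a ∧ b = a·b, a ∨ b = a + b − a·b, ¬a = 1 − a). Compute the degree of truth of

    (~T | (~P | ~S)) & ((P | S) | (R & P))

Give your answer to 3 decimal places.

~T = 1 − 0.0700 = 0.9300
~P = 1 − 0.5100 = 0.4900
~S = 1 − 0.4100 = 0.5900
~P | ~S = a + b − a·b on (0.4900, 0.5900) = 0.7909
~T | (~P | ~S) = a + b − a·b on (0.9300, 0.7909) = 0.9854
P | S = a + b − a·b on (0.5100, 0.4100) = 0.7109
R & P = a·b on (0.1800, 0.5100) = 0.0918
(P | S) | (R & P) = a + b − a·b on (0.7109, 0.0918) = 0.7374
(~T | (~P | ~S)) & ((P | S) | (R & P)) = a·b on (0.9854, 0.7374) = 0.7266

0.727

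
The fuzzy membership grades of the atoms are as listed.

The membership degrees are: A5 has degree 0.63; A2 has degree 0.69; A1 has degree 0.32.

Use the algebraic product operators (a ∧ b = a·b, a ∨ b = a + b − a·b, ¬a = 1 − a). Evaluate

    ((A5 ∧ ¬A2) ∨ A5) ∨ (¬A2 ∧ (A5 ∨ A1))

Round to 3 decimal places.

¬A2 = 1 − 0.6900 = 0.3100
A5 ∧ ¬A2 = a·b on (0.6300, 0.3100) = 0.1953
(A5 ∧ ¬A2) ∨ A5 = a + b − a·b on (0.1953, 0.6300) = 0.7023
¬A2 = 1 − 0.6900 = 0.3100
A5 ∨ A1 = a + b − a·b on (0.6300, 0.3200) = 0.7484
¬A2 ∧ (A5 ∨ A1) = a·b on (0.3100, 0.7484) = 0.2320
((A5 ∧ ¬A2) ∨ A5) ∨ (¬A2 ∧ (A5 ∨ A1)) = a + b − a·b on (0.7023, 0.2320) = 0.7713

0.771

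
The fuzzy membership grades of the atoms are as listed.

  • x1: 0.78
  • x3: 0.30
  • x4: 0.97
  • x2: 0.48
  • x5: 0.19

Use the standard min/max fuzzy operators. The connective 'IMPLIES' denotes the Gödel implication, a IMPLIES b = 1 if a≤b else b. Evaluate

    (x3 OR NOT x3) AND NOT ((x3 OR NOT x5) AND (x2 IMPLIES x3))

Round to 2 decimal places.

NOT x3 = 1 − 0.30 = 0.70
x3 OR NOT x3 = max(a, b) on (0.30, 0.70) = 0.70
NOT x5 = 1 − 0.19 = 0.81
x3 OR NOT x5 = max(a, b) on (0.30, 0.81) = 0.81
x2 IMPLIES x3  [Gödel: 1 if a≤b else b] with a=0.48, b=0.30 → 0.30
(x3 OR NOT x5) AND (x2 IMPLIES x3) = min(a, b) on (0.81, 0.30) = 0.30
NOT ((x3 OR NOT x5) AND (x2 IMPLIES x3)) = 1 − 0.30 = 0.70
(x3 OR NOT x3) AND NOT ((x3 OR NOT x5) AND (x2 IMPLIES x3)) = min(a, b) on (0.70, 0.70) = 0.70

0.70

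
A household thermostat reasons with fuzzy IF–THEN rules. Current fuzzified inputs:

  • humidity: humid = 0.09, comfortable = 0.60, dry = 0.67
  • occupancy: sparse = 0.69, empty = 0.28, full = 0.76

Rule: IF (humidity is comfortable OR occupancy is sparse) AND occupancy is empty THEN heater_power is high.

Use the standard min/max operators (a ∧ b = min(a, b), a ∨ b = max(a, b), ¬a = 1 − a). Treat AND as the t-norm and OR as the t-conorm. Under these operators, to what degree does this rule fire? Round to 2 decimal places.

firing strength: (comfortable=0.60 OR sparse=0.69) = 0.69; AND[min(a, b)] with empty=0.28 → w = 0.28

0.28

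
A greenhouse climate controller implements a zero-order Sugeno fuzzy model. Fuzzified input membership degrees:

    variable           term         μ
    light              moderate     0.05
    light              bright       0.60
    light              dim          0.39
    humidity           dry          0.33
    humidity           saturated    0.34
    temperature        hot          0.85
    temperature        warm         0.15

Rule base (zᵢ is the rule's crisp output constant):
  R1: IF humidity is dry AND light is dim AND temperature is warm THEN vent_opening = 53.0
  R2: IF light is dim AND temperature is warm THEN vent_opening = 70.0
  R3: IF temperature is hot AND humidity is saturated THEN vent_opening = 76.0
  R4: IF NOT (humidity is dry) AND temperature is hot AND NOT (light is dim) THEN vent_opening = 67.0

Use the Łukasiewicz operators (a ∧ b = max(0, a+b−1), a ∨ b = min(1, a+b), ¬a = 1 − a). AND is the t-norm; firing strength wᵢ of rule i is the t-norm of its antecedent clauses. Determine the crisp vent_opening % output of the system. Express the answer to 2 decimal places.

R1 (z=53.0): dry=0.33, dim=0.39, warm=0.15; AND[max(0, a+b−1)] → w = 0.00
R2 (z=70.0): dim=0.39, warm=0.15; AND[max(0, a+b−1)] → w = 0.00
R3 (z=76.0): hot=0.85, saturated=0.34; AND[max(0, a+b−1)] → w = 0.19
R4 (z=67.0): ¬dry=1−0.33=0.67, hot=0.85, ¬dim=1−0.39=0.61; AND[max(0, a+b−1)] → w = 0.13
Weighted average = (0.00·53.0 + 0.00·70.0 + 0.19·76.0 + 0.13·67.0) / (0.00 + 0.00 + 0.19 + 0.13)
  = 23.1500 / 0.3200 = 72.34

72.34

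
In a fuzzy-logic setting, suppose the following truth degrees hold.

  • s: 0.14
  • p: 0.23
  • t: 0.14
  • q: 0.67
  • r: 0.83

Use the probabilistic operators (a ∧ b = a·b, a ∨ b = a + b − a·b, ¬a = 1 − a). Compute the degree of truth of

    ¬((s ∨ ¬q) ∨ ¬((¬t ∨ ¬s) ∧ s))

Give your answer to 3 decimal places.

¬q = 1 − 0.6700 = 0.3300
s ∨ ¬q = a + b − a·b on (0.1400, 0.3300) = 0.4238
¬t = 1 − 0.1400 = 0.8600
¬s = 1 − 0.1400 = 0.8600
¬t ∨ ¬s = a + b − a·b on (0.8600, 0.8600) = 0.9804
(¬t ∨ ¬s) ∧ s = a·b on (0.9804, 0.1400) = 0.1373
¬((¬t ∨ ¬s) ∧ s) = 1 − 0.1373 = 0.8627
(s ∨ ¬q) ∨ ¬((¬t ∨ ¬s) ∧ s) = a + b − a·b on (0.4238, 0.8627) = 0.9209
¬((s ∨ ¬q) ∨ ¬((¬t ∨ ¬s) ∧ s)) = 1 − 0.9209 = 0.0791

0.079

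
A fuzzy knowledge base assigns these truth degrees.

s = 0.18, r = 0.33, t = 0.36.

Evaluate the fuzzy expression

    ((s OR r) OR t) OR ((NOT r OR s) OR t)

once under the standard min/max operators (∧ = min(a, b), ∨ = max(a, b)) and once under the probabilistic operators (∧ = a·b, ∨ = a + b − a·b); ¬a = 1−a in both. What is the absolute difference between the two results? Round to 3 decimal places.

0.269

Under standard min/max:
  s OR r = max(a, b) on (0.18, 0.33) = 0.33
  (s OR r) OR t = max(a, b) on (0.33, 0.36) = 0.36
  NOT r = 1 − 0.33 = 0.67
  NOT r OR s = max(a, b) on (0.67, 0.18) = 0.67
  (NOT r OR s) OR t = max(a, b) on (0.67, 0.36) = 0.67
  ((s OR r) OR t) OR ((NOT r OR s) OR t) = max(a, b) on (0.36, 0.67) = 0.67
  → value = 0.6700
Under probabilistic:
  s OR r = a + b − a·b on (0.1800, 0.3300) = 0.4506
  (s OR r) OR t = a + b − a·b on (0.4506, 0.3600) = 0.6484
  NOT r = 1 − 0.3300 = 0.6700
  NOT r OR s = a + b − a·b on (0.6700, 0.1800) = 0.7294
  (NOT r OR s) OR t = a + b − a·b on (0.7294, 0.3600) = 0.8268
  ((s OR r) OR t) OR ((NOT r OR s) OR t) = a + b − a·b on (0.6484, 0.8268) = 0.9391
  → value = 0.9391
|0.6700 − 0.9391| = 0.269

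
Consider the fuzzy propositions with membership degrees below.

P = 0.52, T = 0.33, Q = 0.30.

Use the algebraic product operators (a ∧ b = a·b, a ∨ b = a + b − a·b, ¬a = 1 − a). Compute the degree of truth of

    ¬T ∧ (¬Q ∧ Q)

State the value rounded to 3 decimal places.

¬T = 1 − 0.3300 = 0.6700
¬Q = 1 − 0.3000 = 0.7000
¬Q ∧ Q = a·b on (0.7000, 0.3000) = 0.2100
¬T ∧ (¬Q ∧ Q) = a·b on (0.6700, 0.2100) = 0.1407

0.141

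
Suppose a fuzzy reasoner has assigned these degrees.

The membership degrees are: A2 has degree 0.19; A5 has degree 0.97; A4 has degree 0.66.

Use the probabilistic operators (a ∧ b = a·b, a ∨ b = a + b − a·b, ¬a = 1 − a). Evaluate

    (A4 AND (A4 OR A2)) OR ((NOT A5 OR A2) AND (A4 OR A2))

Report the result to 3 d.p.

0.559

A4 OR A2 = a + b − a·b on (0.6600, 0.1900) = 0.7246
A4 AND (A4 OR A2) = a·b on (0.6600, 0.7246) = 0.4782
NOT A5 = 1 − 0.9700 = 0.0300
NOT A5 OR A2 = a + b − a·b on (0.0300, 0.1900) = 0.2143
A4 OR A2 = a + b − a·b on (0.6600, 0.1900) = 0.7246
(NOT A5 OR A2) AND (A4 OR A2) = a·b on (0.2143, 0.7246) = 0.1553
(A4 AND (A4 OR A2)) OR ((NOT A5 OR A2) AND (A4 OR A2)) = a + b − a·b on (0.4782, 0.1553) = 0.5593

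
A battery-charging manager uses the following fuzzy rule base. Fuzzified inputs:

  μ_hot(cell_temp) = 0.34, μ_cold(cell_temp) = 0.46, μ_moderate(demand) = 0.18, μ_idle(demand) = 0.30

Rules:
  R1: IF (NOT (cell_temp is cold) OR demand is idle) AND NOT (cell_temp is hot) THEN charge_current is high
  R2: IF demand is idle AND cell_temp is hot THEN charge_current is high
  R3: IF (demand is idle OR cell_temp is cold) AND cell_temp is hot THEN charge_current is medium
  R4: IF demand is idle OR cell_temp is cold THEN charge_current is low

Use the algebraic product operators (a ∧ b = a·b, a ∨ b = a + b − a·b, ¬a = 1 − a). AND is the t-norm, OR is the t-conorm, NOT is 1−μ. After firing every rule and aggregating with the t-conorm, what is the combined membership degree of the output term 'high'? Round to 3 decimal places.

R1: (¬cold=1−0.46=0.54 OR idle=0.30) = 0.6780; AND[a·b] with ¬hot=1−0.34=0.66 → w = 0.4475
R2: idle=0.30, hot=0.34; AND[a·b] → w = 0.1020
R3: (idle=0.30 OR cold=0.46) = 0.6220; AND[a·b] with hot=0.34 → w = 0.2115
R4: idle=0.30, cold=0.46; OR[a + b − a·b] → w = 0.6220
Rules with consequent 'high': {R1, R2} → strengths 0.4475, 0.1020
Aggregate via t-conorm [a + b − a·b]: 0.5038

0.504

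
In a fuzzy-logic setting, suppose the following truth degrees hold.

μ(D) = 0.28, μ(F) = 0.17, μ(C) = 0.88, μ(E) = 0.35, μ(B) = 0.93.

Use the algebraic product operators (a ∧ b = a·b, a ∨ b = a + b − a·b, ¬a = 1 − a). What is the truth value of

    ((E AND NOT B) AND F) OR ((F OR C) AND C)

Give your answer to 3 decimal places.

NOT B = 1 − 0.9300 = 0.0700
E AND NOT B = a·b on (0.3500, 0.0700) = 0.0245
(E AND NOT B) AND F = a·b on (0.0245, 0.1700) = 0.0042
F OR C = a + b − a·b on (0.1700, 0.8800) = 0.9004
(F OR C) AND C = a·b on (0.9004, 0.8800) = 0.7924
((E AND NOT B) AND F) OR ((F OR C) AND C) = a + b − a·b on (0.0042, 0.7924) = 0.7932

0.793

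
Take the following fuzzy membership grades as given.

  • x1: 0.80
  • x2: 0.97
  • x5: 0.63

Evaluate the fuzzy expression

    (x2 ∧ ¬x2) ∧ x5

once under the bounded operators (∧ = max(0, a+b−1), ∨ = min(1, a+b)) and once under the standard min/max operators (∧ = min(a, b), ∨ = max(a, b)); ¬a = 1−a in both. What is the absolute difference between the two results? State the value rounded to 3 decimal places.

Under bounded:
  ¬x2 = 1 − 0.97 = 0.03
  x2 ∧ ¬x2 = max(0, a+b−1) on (0.97, 0.03) = 0.00
  (x2 ∧ ¬x2) ∧ x5 = max(0, a+b−1) on (0.00, 0.63) = 0.00
  → value = 0.0000
Under standard min/max:
  ¬x2 = 1 − 0.97 = 0.03
  x2 ∧ ¬x2 = min(a, b) on (0.97, 0.03) = 0.03
  (x2 ∧ ¬x2) ∧ x5 = min(a, b) on (0.03, 0.63) = 0.03
  → value = 0.0300
|0.0000 − 0.0300| = 0.030

0.030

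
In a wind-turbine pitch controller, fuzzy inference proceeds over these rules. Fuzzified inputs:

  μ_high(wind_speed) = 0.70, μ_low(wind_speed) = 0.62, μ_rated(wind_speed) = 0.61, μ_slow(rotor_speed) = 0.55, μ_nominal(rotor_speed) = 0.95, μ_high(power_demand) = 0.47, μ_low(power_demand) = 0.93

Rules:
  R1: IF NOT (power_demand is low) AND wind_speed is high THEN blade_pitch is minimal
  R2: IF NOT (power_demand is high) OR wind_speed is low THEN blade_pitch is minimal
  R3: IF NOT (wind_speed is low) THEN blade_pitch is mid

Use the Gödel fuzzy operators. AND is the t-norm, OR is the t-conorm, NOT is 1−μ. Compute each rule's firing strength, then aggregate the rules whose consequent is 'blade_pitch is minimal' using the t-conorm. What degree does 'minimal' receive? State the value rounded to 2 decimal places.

R1: ¬low=1−0.93=0.07, high=0.70; AND[min(a, b)] → w = 0.07
R2: ¬high=1−0.47=0.53, low=0.62; OR[max(a, b)] → w = 0.62
R3: ¬low=1−0.62=0.38 → w = 0.38
Rules with consequent 'minimal': {R1, R2} → strengths 0.07, 0.62
Aggregate via t-conorm [max(a, b)]: 0.62

0.62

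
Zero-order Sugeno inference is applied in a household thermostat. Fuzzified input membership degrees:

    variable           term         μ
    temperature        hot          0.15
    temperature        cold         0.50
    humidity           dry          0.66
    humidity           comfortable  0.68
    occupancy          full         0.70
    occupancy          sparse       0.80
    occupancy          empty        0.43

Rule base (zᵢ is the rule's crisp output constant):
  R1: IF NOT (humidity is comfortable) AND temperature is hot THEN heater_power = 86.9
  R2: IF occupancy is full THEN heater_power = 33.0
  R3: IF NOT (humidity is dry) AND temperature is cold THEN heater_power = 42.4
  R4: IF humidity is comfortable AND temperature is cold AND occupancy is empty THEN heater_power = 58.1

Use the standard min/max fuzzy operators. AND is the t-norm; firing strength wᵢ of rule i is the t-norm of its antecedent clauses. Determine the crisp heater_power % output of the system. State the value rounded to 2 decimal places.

46.63

R1 (z=86.9): ¬comfortable=1−0.68=0.32, hot=0.15; AND[min(a, b)] → w = 0.15
R2 (z=33.0): full=0.70 → w = 0.70
R3 (z=42.4): ¬dry=1−0.66=0.34, cold=0.50; AND[min(a, b)] → w = 0.34
R4 (z=58.1): comfortable=0.68, cold=0.50, empty=0.43; AND[min(a, b)] → w = 0.43
Weighted average = (0.15·86.9 + 0.70·33.0 + 0.34·42.4 + 0.43·58.1) / (0.15 + 0.70 + 0.34 + 0.43)
  = 75.5340 / 1.6200 = 46.63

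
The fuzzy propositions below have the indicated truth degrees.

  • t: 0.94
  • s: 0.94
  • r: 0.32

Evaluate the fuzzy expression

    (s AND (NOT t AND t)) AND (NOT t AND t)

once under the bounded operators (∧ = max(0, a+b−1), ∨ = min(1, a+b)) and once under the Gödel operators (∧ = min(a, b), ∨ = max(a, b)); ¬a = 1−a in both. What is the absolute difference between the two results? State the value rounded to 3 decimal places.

Under bounded:
  NOT t = 1 − 0.94 = 0.06
  NOT t AND t = max(0, a+b−1) on (0.06, 0.94) = 0.00
  s AND (NOT t AND t) = max(0, a+b−1) on (0.94, 0.00) = 0.00
  NOT t = 1 − 0.94 = 0.06
  NOT t AND t = max(0, a+b−1) on (0.06, 0.94) = 0.00
  (s AND (NOT t AND t)) AND (NOT t AND t) = max(0, a+b−1) on (0.00, 0.00) = 0.00
  → value = 0.0000
Under Gödel:
  NOT t = 1 − 0.94 = 0.06
  NOT t AND t = min(a, b) on (0.06, 0.94) = 0.06
  s AND (NOT t AND t) = min(a, b) on (0.94, 0.06) = 0.06
  NOT t = 1 − 0.94 = 0.06
  NOT t AND t = min(a, b) on (0.06, 0.94) = 0.06
  (s AND (NOT t AND t)) AND (NOT t AND t) = min(a, b) on (0.06, 0.06) = 0.06
  → value = 0.0600
|0.0000 − 0.0600| = 0.060

0.060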